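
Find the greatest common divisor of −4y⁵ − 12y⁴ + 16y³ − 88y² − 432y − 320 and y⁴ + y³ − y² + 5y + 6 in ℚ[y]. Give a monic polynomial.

y² + 3y + 2

Repeated division with remainder:
  −4y⁵ − 12y⁴ + 16y³ − 88y² − 432y − 320 = (−4y − 8)(y⁴ + y³ − y² + 5y + 6) + (20y³ − 76y² − 368y − 272)
  y⁴ + y³ − y² + 5y + 6 = ((1/20)y + 6/25)(20y³ − 76y² − 368y − 272) + ((891/25)y² + (2673/25)y + 1782/25)
  20y³ − 76y² − 368y − 272 = ((500/891)y − 3400/891)((891/25)y² + (2673/25)y + 1782/25) + (0)
Last nonzero remainder: (891/25)y² + (2673/25)y + 1782/25. Dividing through by 891/25 gives the monic gcd y² + 3y + 2.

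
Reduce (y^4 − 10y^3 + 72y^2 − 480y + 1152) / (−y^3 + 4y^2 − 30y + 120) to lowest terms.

(−y^3 + 6y^2 − 48y + 288)/(y^2 + 30)

By polynomial division,
  y^4 − 10y^3 + 72y^2 − 480y + 1152 = (−y + 6)(−y^3 + 4y^2 − 30y + 120) + (18y^2 − 180y + 432)
  −y^3 + 4y^2 − 30y + 120 = (−(1/18)y − 1/3)(18y^2 − 180y + 432) + (−66y + 264)
  18y^2 − 180y + 432 = (−(3/11)y + 18/11)(−66y + 264) + (0)
Last nonzero remainder: −66y + 264. Dividing through by −66 gives the monic gcd y − 4.
Cancel y − 4 from numerator and denominator to get the reduced form.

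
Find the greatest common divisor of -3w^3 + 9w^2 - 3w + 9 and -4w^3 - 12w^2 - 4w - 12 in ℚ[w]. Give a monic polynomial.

w^2 + 1

Euclidean algorithm in ℚ[w]:
  -3w^3 + 9w^2 - 3w + 9 = (3/4)(-4w^3 - 12w^2 - 4w - 12) + (18w^2 + 18)
  -4w^3 - 12w^2 - 4w - 12 = (-(2/9)w - 2/3)(18w^2 + 18) + (0)
Last nonzero remainder: 18w^2 + 18. Dividing through by 18 gives the monic gcd w^2 + 1.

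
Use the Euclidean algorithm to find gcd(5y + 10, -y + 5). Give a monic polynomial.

1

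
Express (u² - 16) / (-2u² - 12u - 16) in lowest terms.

(-u + 4)/(2u + 4)

Euclidean algorithm in ℚ[u]:
  u² - 16 = (-1/2)(-2u² - 12u - 16) + (-6u - 24)
  -2u² - 12u - 16 = ((1/3)u + 2/3)(-6u - 24) + (0)
Last nonzero remainder: -6u - 24. Dividing through by -6 gives the monic gcd u + 4.
Cancel u + 4 from numerator and denominator to get the reduced form.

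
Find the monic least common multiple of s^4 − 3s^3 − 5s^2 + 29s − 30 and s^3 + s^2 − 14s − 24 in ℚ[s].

Repeated division with remainder:
  s^4 − 3s^3 − 5s^2 + 29s − 30 = (s − 4)(s^3 + s^2 − 14s − 24) + (13s^2 − 3s − 126)
  s^3 + s^2 − 14s − 24 = ((1/13)s + 16/169)(13s^2 − 3s − 126) + (−(680/169)s − 2040/169)
  13s^2 − 3s − 126 = (−(2197/680)s + 3549/340)(−(680/169)s − 2040/169) + (0)
Last nonzero remainder: −(680/169)s − 2040/169. Dividing through by −680/169 gives the monic gcd s + 3.
Then lcm(f, g) = f·g / gcd(f, g); expanding and making the result monic gives the answer.

s^6 − 5s^5 − 7s^4 + 63s^3 − 48s^2 − 172s + 240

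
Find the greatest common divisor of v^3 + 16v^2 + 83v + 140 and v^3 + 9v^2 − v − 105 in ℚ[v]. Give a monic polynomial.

v^2 + 12v + 35

Euclidean algorithm in ℚ[v]:
  v^3 + 16v^2 + 83v + 140 = (v^3 + 9v^2 − v − 105) + (7v^2 + 84v + 245)
  v^3 + 9v^2 − v − 105 = ((1/7)v − 3/7)(7v^2 + 84v + 245) + (0)
Last nonzero remainder: 7v^2 + 84v + 245. Dividing through by 7 gives the monic gcd v^2 + 12v + 35.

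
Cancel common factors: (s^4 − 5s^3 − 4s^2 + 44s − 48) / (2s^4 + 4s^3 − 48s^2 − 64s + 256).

(s^2 + s − 6)/(2s^2 + 16s + 32)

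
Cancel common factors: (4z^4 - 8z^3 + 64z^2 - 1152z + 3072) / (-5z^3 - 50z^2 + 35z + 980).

By polynomial division,
  4z^4 - 8z^3 + 64z^2 - 1152z + 3072 = (-(4/5)z + 48/5)(-5z^3 - 50z^2 + 35z + 980) + (572z^2 - 704z - 6336)
  -5z^3 - 50z^2 + 35z + 980 = (-(5/572)z - 365/3718)(572z^2 - 704z - 6336) + (-(15125/169)z + 60500/169)
  572z^2 - 704z - 6336 = (-(8788/1375)z - 24336/1375)(-(15125/169)z + 60500/169) + (0)
Last nonzero remainder: -(15125/169)z + 60500/169. Dividing through by -15125/169 gives the monic gcd z - 4.
Cancel z - 4 from numerator and denominator to get the reduced form.

(-4z^3 - 8z^2 - 96z + 768)/(5z^2 + 70z + 245)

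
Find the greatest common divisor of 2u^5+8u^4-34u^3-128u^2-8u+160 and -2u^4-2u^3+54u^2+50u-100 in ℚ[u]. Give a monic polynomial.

u^3+6u^2+3u-10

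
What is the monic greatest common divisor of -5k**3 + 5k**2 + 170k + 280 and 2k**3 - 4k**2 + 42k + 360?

Repeated division with remainder:
  -5k**3 + 5k**2 + 170k + 280 = (-5/2)(2k**3 - 4k**2 + 42k + 360) + (-5k**2 + 275k + 1180)
  2k**3 - 4k**2 + 42k + 360 = (-(2/5)k - 106/5)(-5k**2 + 275k + 1180) + (6344k + 25376)
  -5k**2 + 275k + 1180 = (-(5/6344)k + 295/6344)(6344k + 25376) + (0)
Last nonzero remainder: 6344k + 25376. Dividing through by 6344 gives the monic gcd k + 4.

k + 4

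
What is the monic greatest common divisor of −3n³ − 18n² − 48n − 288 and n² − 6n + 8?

1

Euclidean algorithm in ℚ[n]:
  −3n³ − 18n² − 48n − 288 = (−3n − 36)(n² − 6n + 8) + (−240n)
  n² − 6n + 8 = (−(1/240)n + 1/40)(−240n) + (8)
  −240n = (−30n)(8) + (0)
The last nonzero remainder is the constant 8, so the polynomials are coprime and gcd = 1.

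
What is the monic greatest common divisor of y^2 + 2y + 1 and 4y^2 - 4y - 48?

Euclidean algorithm in ℚ[y]:
  y^2 + 2y + 1 = (1/4)(4y^2 - 4y - 48) + (3y + 13)
  4y^2 - 4y - 48 = ((4/3)y - 64/9)(3y + 13) + (400/9)
  3y + 13 = ((27/400)y + 117/400)(400/9) + (0)
The last nonzero remainder is the constant 400/9, so the polynomials are coprime and gcd = 1.

1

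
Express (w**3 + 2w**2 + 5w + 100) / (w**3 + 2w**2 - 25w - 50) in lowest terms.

(w**2 - 3w + 20)/(w**2 - 3w - 10)

Repeated division with remainder:
  w**3 + 2w**2 + 5w + 100 = (w**3 + 2w**2 - 25w - 50) + (30w + 150)
  w**3 + 2w**2 - 25w - 50 = ((1/30)w**2 - (1/10)w - 1/3)(30w + 150) + (0)
Last nonzero remainder: 30w + 150. Dividing through by 30 gives the monic gcd w + 5.
Cancel w + 5 from numerator and denominator to get the reduced form.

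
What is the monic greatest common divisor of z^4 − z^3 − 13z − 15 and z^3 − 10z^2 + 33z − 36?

z − 3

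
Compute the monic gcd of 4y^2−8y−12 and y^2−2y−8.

1

Repeated division with remainder:
  4y^2−8y−12 = (4)(y^2−2y−8) + (20)
  y^2−2y−8 = ((1/20)y^2−(1/10)y−2/5)(20) + (0)
The last nonzero remainder is the constant 20, so the polynomials are coprime and gcd = 1.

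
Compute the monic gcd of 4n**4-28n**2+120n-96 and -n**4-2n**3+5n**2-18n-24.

n**3+n**2-6n+24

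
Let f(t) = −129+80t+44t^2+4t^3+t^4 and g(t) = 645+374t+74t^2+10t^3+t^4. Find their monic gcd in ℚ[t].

129+49t+5t^2+t^3

Repeated division with remainder:
  t^4+4t^3+44t^2+80t−129 = (t^4+10t^3+74t^2+374t+645) + (−6t^3−30t^2−294t−774)
  t^4+10t^3+74t^2+374t+645 = (−(1/6)t−5/6)(−6t^3−30t^2−294t−774) + (0)
Last nonzero remainder: −6t^3−30t^2−294t−774. Dividing through by −6 gives the monic gcd t^3+5t^2+49t+129.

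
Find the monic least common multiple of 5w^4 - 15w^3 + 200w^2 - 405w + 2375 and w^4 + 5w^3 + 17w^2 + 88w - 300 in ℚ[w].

w^6 + w^5 + 16w^4 + 115w^3 - 329w^2 + 2872w - 5700

Repeated division with remainder:
  5w^4 - 15w^3 + 200w^2 - 405w + 2375 = (5)(w^4 + 5w^3 + 17w^2 + 88w - 300) + (-40w^3 + 115w^2 - 845w + 3875)
  w^4 + 5w^3 + 17w^2 + 88w - 300 = (-(1/40)w - 63/320)(-40w^3 + 115w^2 - 845w + 3875) + ((1185/64)w^2 + (1185/64)w + 29625/64)
  -40w^3 + 115w^2 - 845w + 3875 = (-(512/237)w + 1984/237)((1185/64)w^2 + (1185/64)w + 29625/64) + (0)
Last nonzero remainder: (1185/64)w^2 + (1185/64)w + 29625/64. Dividing through by 1185/64 gives the monic gcd w^2 + w + 25.
Then lcm(f, g) = f·g / gcd(f, g); expanding and making the result monic gives the answer.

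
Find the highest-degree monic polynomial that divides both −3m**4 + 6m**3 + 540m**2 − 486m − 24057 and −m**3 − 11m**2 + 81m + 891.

m**2 − 81

Euclidean algorithm in ℚ[m]:
  −3m**4 + 6m**3 + 540m**2 − 486m − 24057 = (3m − 39)(−m**3 − 11m**2 + 81m + 891) + (−132m**2 + 10692)
  −m**3 − 11m**2 + 81m + 891 = ((1/132)m + 1/12)(−132m**2 + 10692) + (0)
Last nonzero remainder: −132m**2 + 10692. Dividing through by −132 gives the monic gcd m**2 − 81.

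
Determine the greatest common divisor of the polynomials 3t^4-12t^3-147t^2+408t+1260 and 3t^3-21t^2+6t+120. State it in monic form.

t^2-3t-10

By polynomial division,
  3t^4-12t^3-147t^2+408t+1260 = (t+3)(3t^3-21t^2+6t+120) + (-90t^2+270t+900)
  3t^3-21t^2+6t+120 = (-(1/30)t+2/15)(-90t^2+270t+900) + (0)
Last nonzero remainder: -90t^2+270t+900. Dividing through by -90 gives the monic gcd t^2-3t-10.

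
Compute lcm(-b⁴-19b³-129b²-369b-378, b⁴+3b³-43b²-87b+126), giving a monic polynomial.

Euclidean algorithm in ℚ[b]:
  -b⁴-19b³-129b²-369b-378 = (-1)(b⁴+3b³-43b²-87b+126) + (-16b³-172b²-456b-252)
  b⁴+3b³-43b²-87b+126 = (-(1/16)b+31/64)(-16b³-172b²-456b-252) + ((189/16)b²+(945/8)b+3969/16)
  -16b³-172b²-456b-252 = (-(256/189)b-64/63)((189/16)b²+(945/8)b+3969/16) + (0)
Last nonzero remainder: (189/16)b²+(945/8)b+3969/16. Dividing through by 189/16 gives the monic gcd b²+10b+21.
Then lcm(f, g) = f·g / gcd(f, g); expanding and making the result monic gives the answer.

b⁶+12b⁵+2b⁴-420b³-1431b²-432b+2268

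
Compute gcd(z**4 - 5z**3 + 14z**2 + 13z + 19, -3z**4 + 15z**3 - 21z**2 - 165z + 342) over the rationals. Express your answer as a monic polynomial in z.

z**2 - 6z + 19

By polynomial division,
  z**4 - 5z**3 + 14z**2 + 13z + 19 = (-1/3)(-3z**4 + 15z**3 - 21z**2 - 165z + 342) + (7z**2 - 42z + 133)
  -3z**4 + 15z**3 - 21z**2 - 165z + 342 = (-(3/7)z**2 - (3/7)z + 18/7)(7z**2 - 42z + 133) + (0)
Last nonzero remainder: 7z**2 - 42z + 133. Dividing through by 7 gives the monic gcd z**2 - 6z + 19.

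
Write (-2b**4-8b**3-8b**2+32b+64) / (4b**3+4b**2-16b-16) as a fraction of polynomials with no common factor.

Repeated division with remainder:
  -2b**4-8b**3-8b**2+32b+64 = (-(1/2)b-3/2)(4b**3+4b**2-16b-16) + (-10b**2+40)
  4b**3+4b**2-16b-16 = (-(2/5)b-2/5)(-10b**2+40) + (0)
Last nonzero remainder: -10b**2+40. Dividing through by -10 gives the monic gcd b**2-4.
Cancel b**2-4 from numerator and denominator to get the reduced form.

(-b**2-4b-8)/(2b+2)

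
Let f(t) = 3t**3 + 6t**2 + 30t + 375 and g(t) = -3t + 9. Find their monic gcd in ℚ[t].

1

By polynomial division,
  3t**3 + 6t**2 + 30t + 375 = (-t**2 - 5t - 25)(-3t + 9) + (600)
  -3t + 9 = (-(1/200)t + 3/200)(600) + (0)
The last nonzero remainder is the constant 600, so the polynomials are coprime and gcd = 1.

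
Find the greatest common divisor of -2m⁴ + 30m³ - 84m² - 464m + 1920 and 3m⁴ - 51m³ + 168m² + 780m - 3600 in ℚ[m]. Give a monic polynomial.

m³ - 7m² - 14m + 120

Apply the Euclidean algorithm:
  -2m⁴ + 30m³ - 84m² - 464m + 1920 = (-2/3)(3m⁴ - 51m³ + 168m² + 780m - 3600) + (-4m³ + 28m² + 56m - 480)
  3m⁴ - 51m³ + 168m² + 780m - 3600 = (-(3/4)m + 15/2)(-4m³ + 28m² + 56m - 480) + (0)
Last nonzero remainder: -4m³ + 28m² + 56m - 480. Dividing through by -4 gives the monic gcd m³ - 7m² - 14m + 120.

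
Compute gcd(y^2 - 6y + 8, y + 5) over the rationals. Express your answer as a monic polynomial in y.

1

Euclidean algorithm in ℚ[y]:
  y^2 - 6y + 8 = (y - 11)(y + 5) + (63)
  y + 5 = ((1/63)y + 5/63)(63) + (0)
The last nonzero remainder is the constant 63, so the polynomials are coprime and gcd = 1.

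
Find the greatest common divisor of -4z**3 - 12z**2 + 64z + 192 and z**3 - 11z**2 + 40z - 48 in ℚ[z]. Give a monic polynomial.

Euclidean algorithm in ℚ[z]:
  -4z**3 - 12z**2 + 64z + 192 = (-4)(z**3 - 11z**2 + 40z - 48) + (-56z**2 + 224z)
  z**3 - 11z**2 + 40z - 48 = (-(1/56)z + 1/8)(-56z**2 + 224z) + (12z - 48)
  -56z**2 + 224z = (-(14/3)z)(12z - 48) + (0)
Last nonzero remainder: 12z - 48. Dividing through by 12 gives the monic gcd z - 4.

z - 4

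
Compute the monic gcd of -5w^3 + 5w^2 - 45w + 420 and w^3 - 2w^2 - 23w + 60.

w - 4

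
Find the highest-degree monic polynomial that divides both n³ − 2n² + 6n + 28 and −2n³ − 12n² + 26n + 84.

Repeated division with remainder:
  n³ − 2n² + 6n + 28 = (−1/2)(−2n³ − 12n² + 26n + 84) + (−8n² + 19n + 70)
  −2n³ − 12n² + 26n + 84 = ((1/4)n + 67/32)(−8n² + 19n + 70) + (−(1001/32)n − 1001/16)
  −8n² + 19n + 70 = ((256/1001)n − 160/143)(−(1001/32)n − 1001/16) + (0)
Last nonzero remainder: −(1001/32)n − 1001/16. Dividing through by −1001/32 gives the monic gcd n + 2.

n + 2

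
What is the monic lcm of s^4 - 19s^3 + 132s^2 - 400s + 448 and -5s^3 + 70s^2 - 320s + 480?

Repeated division with remainder:
  s^4 - 19s^3 + 132s^2 - 400s + 448 = (-(1/5)s + 1)(-5s^3 + 70s^2 - 320s + 480) + (-2s^2 + 16s - 32)
  -5s^3 + 70s^2 - 320s + 480 = ((5/2)s - 15)(-2s^2 + 16s - 32) + (0)
Last nonzero remainder: -2s^2 + 16s - 32. Dividing through by -2 gives the monic gcd s^2 - 8s + 16.
Then lcm(f, g) = f·g / gcd(f, g); expanding and making the result monic gives the answer.

s^5 - 25s^4 + 246s^3 - 1192s^2 + 2848s - 2688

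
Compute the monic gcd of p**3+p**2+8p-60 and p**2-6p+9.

p-3

Apply the Euclidean algorithm:
  p**3+p**2+8p-60 = (p+7)(p**2-6p+9) + (41p-123)
  p**2-6p+9 = ((1/41)p-3/41)(41p-123) + (0)
Last nonzero remainder: 41p-123. Dividing through by 41 gives the monic gcd p-3.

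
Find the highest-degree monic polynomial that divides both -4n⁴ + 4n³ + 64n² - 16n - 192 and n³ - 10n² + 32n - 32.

By polynomial division,
  -4n⁴ + 4n³ + 64n² - 16n - 192 = (-4n - 36)(n³ - 10n² + 32n - 32) + (-168n² + 1008n - 1344)
  n³ - 10n² + 32n - 32 = (-(1/168)n + 1/42)(-168n² + 1008n - 1344) + (0)
Last nonzero remainder: -168n² + 1008n - 1344. Dividing through by -168 gives the monic gcd n² - 6n + 8.

n² - 6n + 8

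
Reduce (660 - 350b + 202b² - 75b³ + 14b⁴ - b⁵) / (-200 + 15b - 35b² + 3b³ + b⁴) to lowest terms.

(132 - 70b + 14b² - b³)/(-40 + 3b + b²)

Repeated division with remainder:
  -b⁵ + 14b⁴ - 75b³ + 202b² - 350b + 660 = (-b + 17)(b⁴ + 3b³ - 35b² + 15b - 200) + (-161b³ + 812b² - 805b + 4060)
  b⁴ + 3b³ - 35b² + 15b - 200 = (-(1/161)b - 185/3703)(-161b³ + 812b² - 805b + 4060) + ((300/529)b² + 1500/529)
  -161b³ + 812b² - 805b + 4060 = (-(85169/300)b + 107387/75)((300/529)b² + 1500/529) + (0)
Last nonzero remainder: (300/529)b² + 1500/529. Dividing through by 300/529 gives the monic gcd b² + 5.
Cancel b² + 5 from numerator and denominator to get the reduced form.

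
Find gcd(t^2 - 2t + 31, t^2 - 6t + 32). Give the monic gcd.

1

Apply the Euclidean algorithm:
  t^2 - 2t + 31 = (t^2 - 6t + 32) + (4t - 1)
  t^2 - 6t + 32 = ((1/4)t - 23/16)(4t - 1) + (489/16)
  4t - 1 = ((64/489)t - 16/489)(489/16) + (0)
The last nonzero remainder is the constant 489/16, so the polynomials are coprime and gcd = 1.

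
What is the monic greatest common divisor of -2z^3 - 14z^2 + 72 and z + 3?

Euclidean algorithm in ℚ[z]:
  -2z^3 - 14z^2 + 72 = (-2z^2 - 8z + 24)(z + 3) + (0)
The last nonzero remainder z + 3 is already monic.

z + 3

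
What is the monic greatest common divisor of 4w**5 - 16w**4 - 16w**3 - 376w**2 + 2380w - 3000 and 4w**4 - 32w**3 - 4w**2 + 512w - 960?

Apply the Euclidean algorithm:
  4w**5 - 16w**4 - 16w**3 - 376w**2 + 2380w - 3000 = (w + 4)(4w**4 - 32w**3 - 4w**2 + 512w - 960) + (116w**3 - 872w**2 + 1292w + 840)
  4w**4 - 32w**3 - 4w**2 + 512w - 960 = ((1/29)w - 14/841)(116w**3 - 872w**2 + 1292w + 840) + (-(53040/841)w**2 + (424320/841)w - 795600/841)
  116w**3 - 872w**2 + 1292w + 840 = (-(24389/13260)w - 5887/6630)(-(53040/841)w**2 + (424320/841)w - 795600/841) + (0)
Last nonzero remainder: -(53040/841)w**2 + (424320/841)w - 795600/841. Dividing through by -53040/841 gives the monic gcd w**2 - 8w + 15.

w**2 - 8w + 15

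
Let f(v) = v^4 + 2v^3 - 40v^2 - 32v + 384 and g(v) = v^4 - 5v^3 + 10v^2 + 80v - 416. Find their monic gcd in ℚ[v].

By polynomial division,
  v^4 + 2v^3 - 40v^2 - 32v + 384 = (v^4 - 5v^3 + 10v^2 + 80v - 416) + (7v^3 - 50v^2 - 112v + 800)
  v^4 - 5v^3 + 10v^2 + 80v - 416 = ((1/7)v + 15/49)(7v^3 - 50v^2 - 112v + 800) + ((2024/49)v^2 - 32384/49)
  7v^3 - 50v^2 - 112v + 800 = ((343/2024)v - 1225/1012)((2024/49)v^2 - 32384/49) + (0)
Last nonzero remainder: (2024/49)v^2 - 32384/49. Dividing through by 2024/49 gives the monic gcd v^2 - 16.

v^2 - 16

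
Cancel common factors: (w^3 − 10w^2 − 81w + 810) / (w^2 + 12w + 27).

(w^2 − 19w + 90)/(w + 3)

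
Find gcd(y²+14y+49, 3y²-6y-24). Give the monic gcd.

Euclidean algorithm in ℚ[y]:
  y²+14y+49 = (1/3)(3y²-6y-24) + (16y+57)
  3y²-6y-24 = ((3/16)y-267/256)(16y+57) + (9075/256)
  16y+57 = ((4096/9075)y+4864/3025)(9075/256) + (0)
The last nonzero remainder is the constant 9075/256, so the polynomials are coprime and gcd = 1.

1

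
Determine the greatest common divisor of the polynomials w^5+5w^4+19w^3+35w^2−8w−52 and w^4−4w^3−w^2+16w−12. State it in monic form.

By polynomial division,
  w^5+5w^4+19w^3+35w^2−8w−52 = (w+9)(w^4−4w^3−w^2+16w−12) + (56w^3+28w^2−140w+56)
  w^4−4w^3−w^2+16w−12 = ((1/56)w−9/112)(56w^3+28w^2−140w+56) + ((15/4)w^2+(15/4)w−15/2)
  56w^3+28w^2−140w+56 = ((224/15)w−112/15)((15/4)w^2+(15/4)w−15/2) + (0)
Last nonzero remainder: (15/4)w^2+(15/4)w−15/2. Dividing through by 15/4 gives the monic gcd w^2+w−2.

w^2+w−2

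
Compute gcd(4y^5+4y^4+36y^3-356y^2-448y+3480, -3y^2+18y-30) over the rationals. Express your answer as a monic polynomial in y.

Euclidean algorithm in ℚ[y]:
  4y^5+4y^4+36y^3-356y^2-448y+3480 = (-(4/3)y^3-(28/3)y^2-(164/3)y-116)(-3y^2+18y-30) + (0)
Last nonzero remainder: -3y^2+18y-30. Dividing through by -3 gives the monic gcd y^2-6y+10.

y^2-6y+10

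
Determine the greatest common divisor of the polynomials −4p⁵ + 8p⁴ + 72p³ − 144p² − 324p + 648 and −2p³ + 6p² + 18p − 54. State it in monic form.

p³ − 3p² − 9p + 27

Repeated division with remainder:
  −4p⁵ + 8p⁴ + 72p³ − 144p² − 324p + 648 = (2p² + 2p − 12)(−2p³ + 6p² + 18p − 54) + (0)
Last nonzero remainder: −2p³ + 6p² + 18p − 54. Dividing through by −2 gives the monic gcd p³ − 3p² − 9p + 27.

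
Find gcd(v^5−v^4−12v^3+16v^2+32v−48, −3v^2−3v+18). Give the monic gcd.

Euclidean algorithm in ℚ[v]:
  v^5−v^4−12v^3+16v^2+32v−48 = (−(1/3)v^3+(2/3)v^2+(4/3)v−8/3)(−3v^2−3v+18) + (0)
Last nonzero remainder: −3v^2−3v+18. Dividing through by −3 gives the monic gcd v^2+v−6.

v^2+v−6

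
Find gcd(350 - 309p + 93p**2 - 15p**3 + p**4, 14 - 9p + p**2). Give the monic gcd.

14 - 9p + p**2

By polynomial division,
  p**4 - 15p**3 + 93p**2 - 309p + 350 = (p**2 - 6p + 25)(p**2 - 9p + 14) + (0)
The last nonzero remainder p**2 - 9p + 14 is already monic.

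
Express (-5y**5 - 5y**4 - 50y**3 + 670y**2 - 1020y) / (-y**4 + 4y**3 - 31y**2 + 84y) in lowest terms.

Euclidean algorithm in ℚ[y]:
  -5y**5 - 5y**4 - 50y**3 + 670y**2 - 1020y = (5y + 25)(-y**4 + 4y**3 - 31y**2 + 84y) + (5y**3 + 1025y**2 - 3120y)
  -y**4 + 4y**3 - 31y**2 + 84y = (-(1/5)y + 209/5)(5y**3 + 1025y**2 - 3120y) + (-43500y**2 + 130500y)
  5y**3 + 1025y**2 - 3120y = (-(1/8700)y - 52/2175)(-43500y**2 + 130500y) + (0)
Last nonzero remainder: -43500y**2 + 130500y. Dividing through by -43500 gives the monic gcd y**2 - 3y.
Cancel y**2 - 3y from numerator and denominator to get the reduced form.

(5y**3 + 20y**2 + 110y - 340)/(y**2 - y + 28)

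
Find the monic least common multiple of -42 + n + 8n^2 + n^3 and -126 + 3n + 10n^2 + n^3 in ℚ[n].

756 - 144n - 183n^2 + 7n^3 + 11n^4 + n^5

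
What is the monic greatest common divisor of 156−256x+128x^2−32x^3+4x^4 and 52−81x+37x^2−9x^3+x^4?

Repeated division with remainder:
  4x^4−32x^3+128x^2−256x+156 = (4)(x^4−9x^3+37x^2−81x+52) + (4x^3−20x^2+68x−52)
  x^4−9x^3+37x^2−81x+52 = ((1/4)x−1)(4x^3−20x^2+68x−52) + (0)
Last nonzero remainder: 4x^3−20x^2+68x−52. Dividing through by 4 gives the monic gcd x^3−5x^2+17x−13.

−13+17x−5x^2+x^3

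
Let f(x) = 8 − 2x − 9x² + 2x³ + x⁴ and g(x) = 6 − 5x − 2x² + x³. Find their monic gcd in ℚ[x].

−1 + x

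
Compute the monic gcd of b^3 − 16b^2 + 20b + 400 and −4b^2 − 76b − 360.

Euclidean algorithm in ℚ[b]:
  b^3 − 16b^2 + 20b + 400 = (−(1/4)b + 35/4)(−4b^2 − 76b − 360) + (595b + 3550)
  −4b^2 − 76b − 360 = (−(4/595)b − 6204/70805)(595b + 3550) + (−693120/14161)
  595b + 3550 = (−(1685159/138624)b − 5027155/69312)(−693120/14161) + (0)
The last nonzero remainder is the constant −693120/14161, so the polynomials are coprime and gcd = 1.

1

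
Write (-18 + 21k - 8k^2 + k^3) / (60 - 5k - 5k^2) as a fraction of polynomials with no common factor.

Euclidean algorithm in ℚ[k]:
  k^3 - 8k^2 + 21k - 18 = (-(1/5)k + 9/5)(-5k^2 - 5k + 60) + (42k - 126)
  -5k^2 - 5k + 60 = (-(5/42)k - 10/21)(42k - 126) + (0)
Last nonzero remainder: 42k - 126. Dividing through by 42 gives the monic gcd k - 3.
Cancel k - 3 from numerator and denominator to get the reduced form.

(-6 + 5k - k^2)/(20 + 5k)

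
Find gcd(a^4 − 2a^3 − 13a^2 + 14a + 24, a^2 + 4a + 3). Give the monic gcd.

a^2 + 4a + 3

By polynomial division,
  a^4 − 2a^3 − 13a^2 + 14a + 24 = (a^2 − 6a + 8)(a^2 + 4a + 3) + (0)
The last nonzero remainder a^2 + 4a + 3 is already monic.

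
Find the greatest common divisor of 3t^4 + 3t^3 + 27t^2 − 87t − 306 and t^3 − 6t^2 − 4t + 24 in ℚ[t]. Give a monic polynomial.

t + 2

Euclidean algorithm in ℚ[t]:
  3t^4 + 3t^3 + 27t^2 − 87t − 306 = (3t + 21)(t^3 − 6t^2 − 4t + 24) + (165t^2 − 75t − 810)
  t^3 − 6t^2 − 4t + 24 = ((1/165)t − 61/1815)(165t^2 − 75t − 810) + (−(195/121)t − 390/121)
  165t^2 − 75t − 810 = (−(1331/13)t + 3267/13)(−(195/121)t − 390/121) + (0)
Last nonzero remainder: −(195/121)t − 390/121. Dividing through by −195/121 gives the monic gcd t + 2.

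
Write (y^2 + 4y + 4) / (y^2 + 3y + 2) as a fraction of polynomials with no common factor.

(y + 2)/(y + 1)

Apply the Euclidean algorithm:
  y^2 + 4y + 4 = (y^2 + 3y + 2) + (y + 2)
  y^2 + 3y + 2 = (y + 1)(y + 2) + (0)
The last nonzero remainder y + 2 is already monic.
Cancel y + 2 from numerator and denominator to get the reduced form.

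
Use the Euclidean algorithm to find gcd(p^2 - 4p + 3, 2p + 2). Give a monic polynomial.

1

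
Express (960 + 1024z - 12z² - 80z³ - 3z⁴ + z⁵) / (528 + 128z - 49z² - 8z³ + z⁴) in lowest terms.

Repeated division with remainder:
  z⁵ - 3z⁴ - 80z³ - 12z² + 1024z + 960 = (z + 5)(z⁴ - 8z³ - 49z² + 128z + 528) + (9z³ + 105z² - 144z - 1680)
  z⁴ - 8z³ - 49z² + 128z + 528 = ((1/9)z - 59/27)(9z³ + 105z² - 144z - 1680) + ((1768/9)z² - 28288/9)
  9z³ + 105z² - 144z - 1680 = ((81/1768)z + 945/1768)((1768/9)z² - 28288/9) + (0)
Last nonzero remainder: (1768/9)z² - 28288/9. Dividing through by 1768/9 gives the monic gcd z² - 16.
Cancel z² - 16 from numerator and denominator to get the reduced form.

(-60 - 64z - 3z² + z³)/(-33 - 8z + z²)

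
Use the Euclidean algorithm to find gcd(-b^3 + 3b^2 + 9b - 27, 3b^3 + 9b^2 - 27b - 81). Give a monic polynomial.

Apply the Euclidean algorithm:
  -b^3 + 3b^2 + 9b - 27 = (-1/3)(3b^3 + 9b^2 - 27b - 81) + (6b^2 - 54)
  3b^3 + 9b^2 - 27b - 81 = ((1/2)b + 3/2)(6b^2 - 54) + (0)
Last nonzero remainder: 6b^2 - 54. Dividing through by 6 gives the monic gcd b^2 - 9.

b^2 - 9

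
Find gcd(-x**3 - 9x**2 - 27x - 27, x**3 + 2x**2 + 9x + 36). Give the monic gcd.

Apply the Euclidean algorithm:
  -x**3 - 9x**2 - 27x - 27 = (-1)(x**3 + 2x**2 + 9x + 36) + (-7x**2 - 18x + 9)
  x**3 + 2x**2 + 9x + 36 = (-(1/7)x + 4/49)(-7x**2 - 18x + 9) + ((576/49)x + 1728/49)
  -7x**2 - 18x + 9 = (-(343/576)x + 49/192)((576/49)x + 1728/49) + (0)
Last nonzero remainder: (576/49)x + 1728/49. Dividing through by 576/49 gives the monic gcd x + 3.

x + 3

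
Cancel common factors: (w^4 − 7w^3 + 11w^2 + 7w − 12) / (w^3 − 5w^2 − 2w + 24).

(w^2 − 1)/(w + 2)

Euclidean algorithm in ℚ[w]:
  w^4 − 7w^3 + 11w^2 + 7w − 12 = (w − 2)(w^3 − 5w^2 − 2w + 24) + (3w^2 − 21w + 36)
  w^3 − 5w^2 − 2w + 24 = ((1/3)w + 2/3)(3w^2 − 21w + 36) + (0)
Last nonzero remainder: 3w^2 − 21w + 36. Dividing through by 3 gives the monic gcd w^2 − 7w + 12.
Cancel w^2 − 7w + 12 from numerator and denominator to get the reduced form.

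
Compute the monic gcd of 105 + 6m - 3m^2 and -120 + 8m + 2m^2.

1

Euclidean algorithm in ℚ[m]:
  -3m^2 + 6m + 105 = (-3/2)(2m^2 + 8m - 120) + (18m - 75)
  2m^2 + 8m - 120 = ((1/9)m + 49/54)(18m - 75) + (-935/18)
  18m - 75 = (-(324/935)m + 270/187)(-935/18) + (0)
The last nonzero remainder is the constant -935/18, so the polynomials are coprime and gcd = 1.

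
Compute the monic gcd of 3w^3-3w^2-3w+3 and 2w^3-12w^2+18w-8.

Repeated division with remainder:
  3w^3-3w^2-3w+3 = (3/2)(2w^3-12w^2+18w-8) + (15w^2-30w+15)
  2w^3-12w^2+18w-8 = ((2/15)w-8/15)(15w^2-30w+15) + (0)
Last nonzero remainder: 15w^2-30w+15. Dividing through by 15 gives the monic gcd w^2-2w+1.

w^2-2w+1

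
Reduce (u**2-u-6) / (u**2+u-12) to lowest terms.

(u+2)/(u+4)

Apply the Euclidean algorithm:
  u**2-u-6 = (u**2+u-12) + (-2u+6)
  u**2+u-12 = (-(1/2)u-2)(-2u+6) + (0)
Last nonzero remainder: -2u+6. Dividing through by -2 gives the monic gcd u-3.
Cancel u-3 from numerator and denominator to get the reduced form.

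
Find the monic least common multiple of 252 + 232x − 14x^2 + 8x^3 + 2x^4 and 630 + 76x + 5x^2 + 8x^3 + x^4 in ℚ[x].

630 + 706x + 81x^2 + 13x^3 + 9x^4 + x^5

Euclidean algorithm in ℚ[x]:
  2x^4 + 8x^3 − 14x^2 + 232x + 252 = (2)(x^4 + 8x^3 + 5x^2 + 76x + 630) + (−8x^3 − 24x^2 + 80x − 1008)
  x^4 + 8x^3 + 5x^2 + 76x + 630 = (−(1/8)x − 5/8)(−8x^3 − 24x^2 + 80x − 1008) + (0)
Last nonzero remainder: −8x^3 − 24x^2 + 80x − 1008. Dividing through by −8 gives the monic gcd x^3 + 3x^2 − 10x + 126.
Then lcm(f, g) = f·g / gcd(f, g); expanding and making the result monic gives the answer.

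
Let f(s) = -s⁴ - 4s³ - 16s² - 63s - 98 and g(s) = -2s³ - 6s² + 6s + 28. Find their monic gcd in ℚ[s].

s² + 5s + 7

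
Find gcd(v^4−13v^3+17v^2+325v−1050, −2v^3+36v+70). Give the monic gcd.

v−5

Euclidean algorithm in ℚ[v]:
  v^4−13v^3+17v^2+325v−1050 = (−(1/2)v+13/2)(−2v^3+36v+70) + (35v^2+126v−1505)
  −2v^3+36v+70 = (−(2/35)v+36/175)(35v^2+126v−1505) + (−(1898/25)v+1898/5)
  35v^2+126v−1505 = (−(875/1898)v−7525/1898)(−(1898/25)v+1898/5) + (0)
Last nonzero remainder: −(1898/25)v+1898/5. Dividing through by −1898/25 gives the monic gcd v−5.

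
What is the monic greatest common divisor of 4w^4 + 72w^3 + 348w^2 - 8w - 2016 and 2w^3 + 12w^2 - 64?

w^2 + 2w - 8

Repeated division with remainder:
  4w^4 + 72w^3 + 348w^2 - 8w - 2016 = (2w + 24)(2w^3 + 12w^2 - 64) + (60w^2 + 120w - 480)
  2w^3 + 12w^2 - 64 = ((1/30)w + 2/15)(60w^2 + 120w - 480) + (0)
Last nonzero remainder: 60w^2 + 120w - 480. Dividing through by 60 gives the monic gcd w^2 + 2w - 8.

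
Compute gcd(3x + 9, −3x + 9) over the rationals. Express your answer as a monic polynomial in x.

1

By polynomial division,
  3x + 9 = (−1)(−3x + 9) + (18)
  −3x + 9 = (−(1/6)x + 1/2)(18) + (0)
The last nonzero remainder is the constant 18, so the polynomials are coprime and gcd = 1.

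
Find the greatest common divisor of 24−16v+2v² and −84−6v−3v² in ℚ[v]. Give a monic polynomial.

Apply the Euclidean algorithm:
  2v²−16v+24 = (−2/3)(−3v²−6v−84) + (−20v−32)
  −3v²−6v−84 = ((3/20)v+3/50)(−20v−32) + (−2052/25)
  −20v−32 = ((125/513)v+200/513)(−2052/25) + (0)
The last nonzero remainder is the constant −2052/25, so the polynomials are coprime and gcd = 1.

1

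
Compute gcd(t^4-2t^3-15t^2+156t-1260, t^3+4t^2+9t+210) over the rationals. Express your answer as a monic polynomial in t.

t^3+4t^2+9t+210

By polynomial division,
  t^4-2t^3-15t^2+156t-1260 = (t-6)(t^3+4t^2+9t+210) + (0)
The last nonzero remainder t^3+4t^2+9t+210 is already monic.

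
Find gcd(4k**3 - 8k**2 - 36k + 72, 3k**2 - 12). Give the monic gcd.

k - 2

Apply the Euclidean algorithm:
  4k**3 - 8k**2 - 36k + 72 = ((4/3)k - 8/3)(3k**2 - 12) + (-20k + 40)
  3k**2 - 12 = (-(3/20)k - 3/10)(-20k + 40) + (0)
Last nonzero remainder: -20k + 40. Dividing through by -20 gives the monic gcd k - 2.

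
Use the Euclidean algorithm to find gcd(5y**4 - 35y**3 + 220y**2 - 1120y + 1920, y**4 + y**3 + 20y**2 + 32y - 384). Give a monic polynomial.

y**3 - 3y**2 + 32y - 96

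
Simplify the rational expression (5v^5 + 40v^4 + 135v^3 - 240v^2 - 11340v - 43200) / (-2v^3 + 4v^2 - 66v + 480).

Euclidean algorithm in ℚ[v]:
  5v^5 + 40v^4 + 135v^3 - 240v^2 - 11340v - 43200 = (-(5/2)v^2 - 25v - 35)(-2v^3 + 4v^2 - 66v + 480) + (-550v^2 - 1650v - 26400)
  -2v^3 + 4v^2 - 66v + 480 = ((1/275)v - 1/55)(-550v^2 - 1650v - 26400) + (0)
Last nonzero remainder: -550v^2 - 1650v - 26400. Dividing through by -550 gives the monic gcd v^2 + 3v + 48.
Cancel v^2 + 3v + 48 from numerator and denominator to get the reduced form.

(-5v^3 - 25v^2 + 180v + 900)/(2v - 10)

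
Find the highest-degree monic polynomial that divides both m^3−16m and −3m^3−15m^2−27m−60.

m+4

Repeated division with remainder:
  m^3−16m = (−1/3)(−3m^3−15m^2−27m−60) + (−5m^2−25m−20)
  −3m^3−15m^2−27m−60 = ((3/5)m)(−5m^2−25m−20) + (−15m−60)
  −5m^2−25m−20 = ((1/3)m+1/3)(−15m−60) + (0)
Last nonzero remainder: −15m−60. Dividing through by −15 gives the monic gcd m+4.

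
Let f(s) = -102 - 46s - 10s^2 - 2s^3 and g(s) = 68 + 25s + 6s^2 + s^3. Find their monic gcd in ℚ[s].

By polynomial division,
  -2s^3 - 10s^2 - 46s - 102 = (-2)(s^3 + 6s^2 + 25s + 68) + (2s^2 + 4s + 34)
  s^3 + 6s^2 + 25s + 68 = ((1/2)s + 2)(2s^2 + 4s + 34) + (0)
Last nonzero remainder: 2s^2 + 4s + 34. Dividing through by 2 gives the monic gcd s^2 + 2s + 17.

17 + 2s + s^2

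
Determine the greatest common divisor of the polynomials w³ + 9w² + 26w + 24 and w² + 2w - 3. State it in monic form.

Repeated division with remainder:
  w³ + 9w² + 26w + 24 = (w + 7)(w² + 2w - 3) + (15w + 45)
  w² + 2w - 3 = ((1/15)w - 1/15)(15w + 45) + (0)
Last nonzero remainder: 15w + 45. Dividing through by 15 gives the monic gcd w + 3.

w + 3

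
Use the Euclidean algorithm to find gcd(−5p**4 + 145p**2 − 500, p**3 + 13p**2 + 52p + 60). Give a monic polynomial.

p**2 + 7p + 10

Apply the Euclidean algorithm:
  −5p**4 + 145p**2 − 500 = (−5p + 65)(p**3 + 13p**2 + 52p + 60) + (−440p**2 − 3080p − 4400)
  p**3 + 13p**2 + 52p + 60 = (−(1/440)p − 3/220)(−440p**2 − 3080p − 4400) + (0)
Last nonzero remainder: −440p**2 − 3080p − 4400. Dividing through by −440 gives the monic gcd p**2 + 7p + 10.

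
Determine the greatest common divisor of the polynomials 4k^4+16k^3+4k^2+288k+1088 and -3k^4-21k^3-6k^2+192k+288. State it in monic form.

k^2+8k+16

By polynomial division,
  4k^4+16k^3+4k^2+288k+1088 = (-4/3)(-3k^4-21k^3-6k^2+192k+288) + (-12k^3-4k^2+544k+1472)
  -3k^4-21k^3-6k^2+192k+288 = ((1/4)k+5/3)(-12k^3-4k^2+544k+1472) + (-(406/3)k^2-(3248/3)k-6496/3)
  -12k^3-4k^2+544k+1472 = ((18/203)k-138/203)(-(406/3)k^2-(3248/3)k-6496/3) + (0)
Last nonzero remainder: -(406/3)k^2-(3248/3)k-6496/3. Dividing through by -406/3 gives the monic gcd k^2+8k+16.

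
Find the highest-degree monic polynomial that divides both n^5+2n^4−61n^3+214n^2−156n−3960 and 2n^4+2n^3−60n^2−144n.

Apply the Euclidean algorithm:
  n^5+2n^4−61n^3+214n^2−156n−3960 = ((1/2)n+1/2)(2n^4+2n^3−60n^2−144n) + (−32n^3+316n^2−84n−3960)
  2n^4+2n^3−60n^2−144n = (−(1/16)n−87/128)(−32n^3+316n^2−84n−3960) + ((4785/32)n^2−(14355/32)n−43065/16)
  −32n^3+316n^2−84n−3960 = (−(1024/4785)n+128/87)((4785/32)n^2−(14355/32)n−43065/16) + (0)
Last nonzero remainder: (4785/32)n^2−(14355/32)n−43065/16. Dividing through by 4785/32 gives the monic gcd n^2−3n−18.

n^2−3n−18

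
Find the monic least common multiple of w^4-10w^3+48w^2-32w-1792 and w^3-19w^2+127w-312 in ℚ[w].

By polynomial division,
  w^4-10w^3+48w^2-32w-1792 = (w+9)(w^3-19w^2+127w-312) + (92w^2-863w+1016)
  w^3-19w^2+127w-312 = ((1/92)w-885/8464)(92w^2-863w+1016) + ((217701/8464)w-217701/1058)
  92w^2-863w+1016 = ((778688/217701)w-1074928/217701)((217701/8464)w-217701/1058) + (0)
Last nonzero remainder: (217701/8464)w-217701/1058. Dividing through by 217701/8464 gives the monic gcd w-8.
Then lcm(f, g) = f·g / gcd(f, g); expanding and making the result monic gives the answer.

w^6-21w^5+197w^4-950w^3+432w^2+18464w-69888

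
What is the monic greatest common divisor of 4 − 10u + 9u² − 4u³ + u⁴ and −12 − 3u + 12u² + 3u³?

Apply the Euclidean algorithm:
  u⁴ − 4u³ + 9u² − 10u + 4 = ((1/3)u − 8/3)(3u³ + 12u² − 3u − 12) + (42u² − 14u − 28)
  3u³ + 12u² − 3u − 12 = ((1/14)u + 13/42)(42u² − 14u − 28) + ((10/3)u − 10/3)
  42u² − 14u − 28 = ((63/5)u + 42/5)((10/3)u − 10/3) + (0)
Last nonzero remainder: (10/3)u − 10/3. Dividing through by 10/3 gives the monic gcd u − 1.

−1 + u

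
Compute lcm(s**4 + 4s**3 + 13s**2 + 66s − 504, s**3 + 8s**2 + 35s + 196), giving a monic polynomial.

s**5 + 11s**4 + 41s**3 + 157s**2 − 42s − 3528

By polynomial division,
  s**4 + 4s**3 + 13s**2 + 66s − 504 = (s − 4)(s**3 + 8s**2 + 35s + 196) + (10s**2 + 10s + 280)
  s**3 + 8s**2 + 35s + 196 = ((1/10)s + 7/10)(10s**2 + 10s + 280) + (0)
Last nonzero remainder: 10s**2 + 10s + 280. Dividing through by 10 gives the monic gcd s**2 + s + 28.
Then lcm(f, g) = f·g / gcd(f, g); expanding and making the result monic gives the answer.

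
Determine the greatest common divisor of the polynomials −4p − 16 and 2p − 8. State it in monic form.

1

Repeated division with remainder:
  −4p − 16 = (−2)(2p − 8) + (−32)
  2p − 8 = (−(1/16)p + 1/4)(−32) + (0)
The last nonzero remainder is the constant −32, so the polynomials are coprime and gcd = 1.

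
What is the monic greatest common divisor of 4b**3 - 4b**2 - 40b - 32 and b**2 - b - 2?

b + 1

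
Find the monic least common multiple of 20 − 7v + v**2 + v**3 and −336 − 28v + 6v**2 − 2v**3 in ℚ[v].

Apply the Euclidean algorithm:
  v**3 + v**2 − 7v + 20 = (−1/2)(−2v**3 + 6v**2 − 28v − 336) + (4v**2 − 21v − 148)
  −2v**3 + 6v**2 − 28v − 336 = (−(1/2)v − 9/8)(4v**2 − 21v − 148) + (−(1005/8)v − 1005/2)
  4v**2 − 21v − 148 = (−(32/1005)v + 296/1005)(−(1005/8)v − 1005/2) + (0)
Last nonzero remainder: −(1005/8)v − 1005/2. Dividing through by −1005/8 gives the monic gcd v + 4.
Then lcm(f, g) = f·g / gcd(f, g); expanding and making the result monic gives the answer.

840 − 434v + 111v**2 + 28v**3 − 6v**4 + v**5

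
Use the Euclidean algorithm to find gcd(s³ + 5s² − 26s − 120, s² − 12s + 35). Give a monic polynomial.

Repeated division with remainder:
  s³ + 5s² − 26s − 120 = (s + 17)(s² − 12s + 35) + (143s − 715)
  s² − 12s + 35 = ((1/143)s − 7/143)(143s − 715) + (0)
Last nonzero remainder: 143s − 715. Dividing through by 143 gives the monic gcd s − 5.

s − 5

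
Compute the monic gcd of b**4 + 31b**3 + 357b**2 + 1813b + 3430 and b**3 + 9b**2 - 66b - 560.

By polynomial division,
  b**4 + 31b**3 + 357b**2 + 1813b + 3430 = (b + 22)(b**3 + 9b**2 - 66b - 560) + (225b**2 + 3825b + 15750)
  b**3 + 9b**2 - 66b - 560 = ((1/225)b - 8/225)(225b**2 + 3825b + 15750) + (0)
Last nonzero remainder: 225b**2 + 3825b + 15750. Dividing through by 225 gives the monic gcd b**2 + 17b + 70.

b**2 + 17b + 70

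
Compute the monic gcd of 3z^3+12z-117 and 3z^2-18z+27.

z-3

By polynomial division,
  3z^3+12z-117 = (z+6)(3z^2-18z+27) + (93z-279)
  3z^2-18z+27 = ((1/31)z-3/31)(93z-279) + (0)
Last nonzero remainder: 93z-279. Dividing through by 93 gives the monic gcd z-3.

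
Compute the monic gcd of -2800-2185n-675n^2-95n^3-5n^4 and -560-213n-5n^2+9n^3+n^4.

Apply the Euclidean algorithm:
  -5n^4-95n^3-675n^2-2185n-2800 = (-5)(n^4+9n^3-5n^2-213n-560) + (-50n^3-700n^2-3250n-5600)
  n^4+9n^3-5n^2-213n-560 = (-(1/50)n+1/10)(-50n^3-700n^2-3250n-5600) + (0)
Last nonzero remainder: -50n^3-700n^2-3250n-5600. Dividing through by -50 gives the monic gcd n^3+14n^2+65n+112.

112+65n+14n^2+n^3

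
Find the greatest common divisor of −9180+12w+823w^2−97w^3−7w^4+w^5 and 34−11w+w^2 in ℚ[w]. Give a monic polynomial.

34−11w+w^2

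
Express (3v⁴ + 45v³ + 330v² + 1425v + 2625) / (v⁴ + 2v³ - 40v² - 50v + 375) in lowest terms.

By polynomial division,
  3v⁴ + 45v³ + 330v² + 1425v + 2625 = (3)(v⁴ + 2v³ - 40v² - 50v + 375) + (39v³ + 450v² + 1575v + 1500)
  v⁴ + 2v³ - 40v² - 50v + 375 = ((1/39)v - 124/507)(39v³ + 450v² + 1575v + 1500) + ((5015/169)v² + (50150/169)v + 125375/169)
  39v³ + 450v² + 1575v + 1500 = ((6591/5015)v + 2028/1003)((5015/169)v² + (50150/169)v + 125375/169) + (0)
Last nonzero remainder: (5015/169)v² + (50150/169)v + 125375/169. Dividing through by 5015/169 gives the monic gcd v² + 10v + 25.
Cancel v² + 10v + 25 from numerator and denominator to get the reduced form.

(3v² + 15v + 105)/(v² - 8v + 15)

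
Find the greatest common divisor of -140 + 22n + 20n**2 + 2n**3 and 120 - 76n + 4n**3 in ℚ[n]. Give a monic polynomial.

-10 + 3n + n**2

Repeated division with remainder:
  2n**3 + 20n**2 + 22n - 140 = (1/2)(4n**3 - 76n + 120) + (20n**2 + 60n - 200)
  4n**3 - 76n + 120 = ((1/5)n - 3/5)(20n**2 + 60n - 200) + (0)
Last nonzero remainder: 20n**2 + 60n - 200. Dividing through by 20 gives the monic gcd n**2 + 3n - 10.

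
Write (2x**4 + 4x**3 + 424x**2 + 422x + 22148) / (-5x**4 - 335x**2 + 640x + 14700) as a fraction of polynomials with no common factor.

(-2x**2 - 2x - 226)/(5x**2 - 5x - 150)

Euclidean algorithm in ℚ[x]:
  2x**4 + 4x**3 + 424x**2 + 422x + 22148 = (-2/5)(-5x**4 - 335x**2 + 640x + 14700) + (4x**3 + 290x**2 + 678x + 28028)
  -5x**4 - 335x**2 + 640x + 14700 = (-(5/4)x + 725/8)(4x**3 + 290x**2 + 678x + 28028) + (-(103075/4)x**2 - (103075/4)x - 5050675/2)
  4x**3 + 290x**2 + 678x + 28028 = (-(16/103075)x - 1144/103075)(-(103075/4)x**2 - (103075/4)x - 5050675/2) + (0)
Last nonzero remainder: -(103075/4)x**2 - (103075/4)x - 5050675/2. Dividing through by -103075/4 gives the monic gcd x**2 + x + 98.
Cancel x**2 + x + 98 from numerator and denominator to get the reduced form.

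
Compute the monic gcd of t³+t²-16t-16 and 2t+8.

Apply the Euclidean algorithm:
  t³+t²-16t-16 = ((1/2)t²-(3/2)t-2)(2t+8) + (0)
Last nonzero remainder: 2t+8. Dividing through by 2 gives the monic gcd t+4.

t+4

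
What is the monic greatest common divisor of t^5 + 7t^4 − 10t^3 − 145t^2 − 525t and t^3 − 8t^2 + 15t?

t^2 − 5t

Euclidean algorithm in ℚ[t]:
  t^5 + 7t^4 − 10t^3 − 145t^2 − 525t = (t^2 + 15t + 95)(t^3 − 8t^2 + 15t) + (390t^2 − 1950t)
  t^3 − 8t^2 + 15t = ((1/390)t − 1/130)(390t^2 − 1950t) + (0)
Last nonzero remainder: 390t^2 − 1950t. Dividing through by 390 gives the monic gcd t^2 − 5t.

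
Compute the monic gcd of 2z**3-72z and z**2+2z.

z

Apply the Euclidean algorithm:
  2z**3-72z = (2z-4)(z**2+2z) + (-64z)
  z**2+2z = (-(1/64)z-1/32)(-64z) + (0)
Last nonzero remainder: -64z. Dividing through by -64 gives the monic gcd z.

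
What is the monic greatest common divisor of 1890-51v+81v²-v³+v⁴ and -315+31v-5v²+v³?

45+2v+v²

By polynomial division,
  v⁴-v³+81v²-51v+1890 = (v+4)(v³-5v²+31v-315) + (70v²+140v+3150)
  v³-5v²+31v-315 = ((1/70)v-1/10)(70v²+140v+3150) + (0)
Last nonzero remainder: 70v²+140v+3150. Dividing through by 70 gives the monic gcd v²+2v+45.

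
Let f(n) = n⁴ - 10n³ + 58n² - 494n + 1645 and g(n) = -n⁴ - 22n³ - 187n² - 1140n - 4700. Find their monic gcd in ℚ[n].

Euclidean algorithm in ℚ[n]:
  n⁴ - 10n³ + 58n² - 494n + 1645 = (-1)(-n⁴ - 22n³ - 187n² - 1140n - 4700) + (-32n³ - 129n² - 1634n - 3055)
  -n⁴ - 22n³ - 187n² - 1140n - 4700 = ((1/32)n + 575/1024)(-32n³ - 129n² - 1634n - 3055) + (-(65025/1024)n² - (65025/512)n - 3056175/1024)
  -32n³ - 129n² - 1634n - 3055 = ((32768/65025)n + 13312/13005)(-(65025/1024)n² - (65025/512)n - 3056175/1024) + (0)
Last nonzero remainder: -(65025/1024)n² - (65025/512)n - 3056175/1024. Dividing through by -65025/1024 gives the monic gcd n² + 2n + 47.

n² + 2n + 47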